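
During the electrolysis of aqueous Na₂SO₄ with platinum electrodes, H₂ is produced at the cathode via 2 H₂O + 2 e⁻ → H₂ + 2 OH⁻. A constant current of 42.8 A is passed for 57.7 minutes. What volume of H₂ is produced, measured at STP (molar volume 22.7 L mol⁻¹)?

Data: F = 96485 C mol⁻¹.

Q = I·t = 42.80 A × 3462.0 s = 148200 C.
n(e⁻) = Q/F = 148200 / 96485 = 1.536 mol.
2 electrons are transferred per H₂ molecule, so n(H₂) = 1.536 / 2 = 0.7679 mol.
V = n × V_m = 0.7679 × 22.7 = 17.4 L.

17.4 L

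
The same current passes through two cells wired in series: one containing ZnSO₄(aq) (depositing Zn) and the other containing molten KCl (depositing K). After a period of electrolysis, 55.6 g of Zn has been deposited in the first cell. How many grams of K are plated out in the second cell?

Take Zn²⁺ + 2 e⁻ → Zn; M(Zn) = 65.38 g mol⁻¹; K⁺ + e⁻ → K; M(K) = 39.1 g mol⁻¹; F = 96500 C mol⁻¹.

n(Zn) = 55.6 / 65.38 = 0.8504 mol.
Since Zn²⁺ + 2 e⁻ → Zn, n(e⁻) passed = 2 × 0.8504 = 1.701 mol.
Cells in series carry the same charge, so the same 1.701 mol of electrons passes through cell 2.
K⁺ + e⁻ → K, so n(K) = 1.701 / 1 = 1.701 mol.
m(K) = 1.701 × 39.1 = 66.5 g.

66.5 g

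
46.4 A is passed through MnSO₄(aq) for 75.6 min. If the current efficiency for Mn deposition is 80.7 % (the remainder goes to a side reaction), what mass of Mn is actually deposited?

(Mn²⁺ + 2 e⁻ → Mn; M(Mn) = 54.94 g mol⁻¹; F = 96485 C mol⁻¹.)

Q = I·t = 46.40 × 4536.0 = 210500 C.
n(e⁻) = 210500/96485 = 2.181 mol; theoretically n(Mn) = 2.181/2 = 1.091 mol, m_theo = 59.92 g.
At 80.7 % efficiency, m_actual = 0.807 × 59.92 = 48.4 g.

48.4 g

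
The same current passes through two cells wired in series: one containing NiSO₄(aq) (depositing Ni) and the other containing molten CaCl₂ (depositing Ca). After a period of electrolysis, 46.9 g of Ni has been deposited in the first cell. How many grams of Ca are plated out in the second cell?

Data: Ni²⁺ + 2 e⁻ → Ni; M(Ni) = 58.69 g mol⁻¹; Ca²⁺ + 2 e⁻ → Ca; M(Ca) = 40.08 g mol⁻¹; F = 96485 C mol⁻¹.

32.0 g

n(Ni) = 46.9 / 58.69 = 0.7991 mol.
Since Ni²⁺ + 2 e⁻ → Ni, n(e⁻) passed = 2 × 0.7991 = 1.598 mol.
Cells in series carry the same charge, so the same 1.598 mol of electrons passes through cell 2.
Ca²⁺ + 2 e⁻ → Ca, so n(Ca) = 1.598 / 2 = 0.7991 mol.
m(Ca) = 0.7991 × 40.08 = 32.0 g.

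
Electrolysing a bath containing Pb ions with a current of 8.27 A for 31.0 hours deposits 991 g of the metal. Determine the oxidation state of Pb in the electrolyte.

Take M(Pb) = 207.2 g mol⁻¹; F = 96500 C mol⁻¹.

Q = I·t = 8.270 A × 111600 s = 922900 C, so n(e⁻) = 922900/96500 = 9.564 mol.
n(Pb) deposited = 991 / 207.2 = 4.783 mol.
Electrons per atom = n(e⁻)/n(Pb) = 9.564 / 4.783 = 2.00 ≈ 2, so the ion is Pb²⁺.

+2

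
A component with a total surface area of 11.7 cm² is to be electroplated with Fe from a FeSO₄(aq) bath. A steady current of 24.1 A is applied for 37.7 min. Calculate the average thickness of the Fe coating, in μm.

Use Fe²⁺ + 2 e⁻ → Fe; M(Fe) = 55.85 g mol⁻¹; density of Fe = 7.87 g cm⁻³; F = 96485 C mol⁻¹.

1710 μm

Q = I·t = 24.10 × 2262.0 = 54510 C; n(e⁻) = 0.5650 mol.
n(Fe) = n(e⁻)/2 = 0.2825 mol, so m = 0.2825 × 55.85 = 15.78 g.
Volume = m/ρ = 15.78 / 7.87 = 2.005 cm³.
Thickness = V/A = 2.005 / 11.7 = 0.171 cm = 1710 μm.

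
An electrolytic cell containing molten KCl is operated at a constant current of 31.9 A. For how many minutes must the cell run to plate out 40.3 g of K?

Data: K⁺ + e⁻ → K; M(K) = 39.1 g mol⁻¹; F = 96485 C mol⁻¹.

n(K) = m/M = 40.3 / 39.1 = 1.031 mol.
Each K atom requires 1 electron, so n(e⁻) = 1 × 1.031 = 1.031 mol.
Q = n(e⁻)·F = 1.031 × 96485 = 99450 C.
t = Q/I = 99450 / 31.90 A = 3117 s = 52.0 min.

52.0 min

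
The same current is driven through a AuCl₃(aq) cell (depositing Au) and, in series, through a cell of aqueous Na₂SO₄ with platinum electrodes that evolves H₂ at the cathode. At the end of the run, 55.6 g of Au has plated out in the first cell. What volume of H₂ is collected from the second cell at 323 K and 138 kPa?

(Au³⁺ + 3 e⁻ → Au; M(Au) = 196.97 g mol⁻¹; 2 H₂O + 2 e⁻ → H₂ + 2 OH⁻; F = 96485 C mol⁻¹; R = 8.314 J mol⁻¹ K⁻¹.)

8.24 L

n(Au) = 55.6 / 196.97 = 0.2823 mol, so n(e⁻) = 3 × 0.2823 = 0.8468 mol.
The cells are in series, so the same 0.8468 mol of electrons passes through the second cell.
2 H₂O + 2 e⁻ → H₂ + 2 OH⁻ — 2 mol e⁻ per mol H₂, so n(H₂) = 0.8468/2 = 0.4234 mol.
V = nRT/P = (0.4234 × 8.314 × 323) / (138 × 10³) = 0.00824 m³ = 8.24 L.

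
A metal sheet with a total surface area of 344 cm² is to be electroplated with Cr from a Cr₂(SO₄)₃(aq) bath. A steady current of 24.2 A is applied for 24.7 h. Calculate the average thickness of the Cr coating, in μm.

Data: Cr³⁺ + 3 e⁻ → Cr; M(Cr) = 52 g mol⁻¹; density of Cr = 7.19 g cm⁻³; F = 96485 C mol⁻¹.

1560 μm

Q = I·t = 24.20 × 88920 = 2152000 C; n(e⁻) = 22.30 mol.
n(Cr) = n(e⁻)/3 = 7.434 mol, so m = 7.434 × 52 = 386.6 g.
Volume = m/ρ = 386.6 / 7.19 = 53.77 cm³.
Thickness = V/A = 53.77 / 344 = 0.156 cm = 1560 μm.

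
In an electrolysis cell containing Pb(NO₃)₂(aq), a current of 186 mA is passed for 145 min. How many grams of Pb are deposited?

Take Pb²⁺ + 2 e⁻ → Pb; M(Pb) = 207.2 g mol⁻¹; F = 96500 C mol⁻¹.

1.74 g

Q = I·t = 0.1860 A × 8700.0 s = 1618 C.
n(e⁻) = Q/F = 1618 / 96500 = 0.01677 mol.
Pb²⁺ + 2 e⁻ → Pb, so n(Pb) = n(e⁻)/2 = 0.008384 mol.
m = n·M = 0.008384 × 207.2 = 1.74 g.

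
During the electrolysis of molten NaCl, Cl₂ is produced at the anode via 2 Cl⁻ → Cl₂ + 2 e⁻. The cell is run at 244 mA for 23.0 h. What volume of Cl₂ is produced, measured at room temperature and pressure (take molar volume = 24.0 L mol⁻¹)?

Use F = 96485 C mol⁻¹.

2.51 L

Q = I·t = 0.2440 A × 82800 s = 20200 C.
n(e⁻) = Q/F = 20200 / 96485 = 0.2094 mol.
2 electrons are transferred per Cl₂ molecule, so n(Cl₂) = 0.2094 / 2 = 0.1047 mol.
V = n × V_m = 0.1047 × 24.0 = 2.51 L.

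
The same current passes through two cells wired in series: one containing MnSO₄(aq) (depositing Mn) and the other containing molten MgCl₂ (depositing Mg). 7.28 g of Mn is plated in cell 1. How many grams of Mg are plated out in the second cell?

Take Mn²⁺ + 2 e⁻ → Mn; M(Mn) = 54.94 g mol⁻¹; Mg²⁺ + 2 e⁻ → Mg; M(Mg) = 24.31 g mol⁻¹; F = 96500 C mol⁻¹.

3.22 g

n(Mn) = 7.28 / 54.94 = 0.1325 mol.
Since Mn²⁺ + 2 e⁻ → Mn, n(e⁻) passed = 2 × 0.1325 = 0.2650 mol.
Cells in series carry the same charge, so the same 0.2650 mol of electrons passes through cell 2.
Mg²⁺ + 2 e⁻ → Mg, so n(Mg) = 0.2650 / 2 = 0.1325 mol.
m(Mg) = 0.1325 × 24.31 = 3.22 g.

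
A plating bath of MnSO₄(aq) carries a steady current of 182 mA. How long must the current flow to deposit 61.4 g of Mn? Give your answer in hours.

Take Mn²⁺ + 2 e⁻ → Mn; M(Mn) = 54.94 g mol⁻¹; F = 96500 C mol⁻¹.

329 h

n(Mn) = m/M = 61.4 / 54.94 = 1.118 mol.
Each Mn atom requires 2 electrons, so n(e⁻) = 2 × 1.118 = 2.235 mol.
Q = n(e⁻)·F = 2.235 × 96500 = 215700 C.
t = Q/I = 215700 / 0.1820 A = 1185000 s = 329 h.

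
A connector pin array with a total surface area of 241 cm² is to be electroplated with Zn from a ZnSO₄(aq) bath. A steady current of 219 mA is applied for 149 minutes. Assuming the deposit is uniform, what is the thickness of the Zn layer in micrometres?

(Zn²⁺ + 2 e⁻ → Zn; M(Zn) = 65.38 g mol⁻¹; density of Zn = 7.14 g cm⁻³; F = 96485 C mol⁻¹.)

3.85 μm

Q = I·t = 0.2190 × 8940.0 = 1958 C; n(e⁻) = 0.02029 mol.
n(Zn) = n(e⁻)/2 = 0.01015 mol, so m = 0.01015 × 65.38 = 0.6633 g.
Volume = m/ρ = 0.6633 / 7.14 = 0.09290 cm³.
Thickness = V/A = 0.09290 / 241 = 3.85 × 10⁻⁴ cm = 3.85 μm.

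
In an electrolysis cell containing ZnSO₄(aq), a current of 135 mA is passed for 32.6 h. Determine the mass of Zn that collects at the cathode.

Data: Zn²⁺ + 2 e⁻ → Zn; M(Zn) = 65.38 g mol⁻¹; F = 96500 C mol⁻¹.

5.37 g

Q = I·t = 0.1350 A × 117360 s = 15840 C.
n(e⁻) = Q/F = 15840 / 96500 = 0.1642 mol.
Zn²⁺ + 2 e⁻ → Zn, so n(Zn) = n(e⁻)/2 = 0.08209 mol.
m = n·M = 0.08209 × 65.38 = 5.37 g.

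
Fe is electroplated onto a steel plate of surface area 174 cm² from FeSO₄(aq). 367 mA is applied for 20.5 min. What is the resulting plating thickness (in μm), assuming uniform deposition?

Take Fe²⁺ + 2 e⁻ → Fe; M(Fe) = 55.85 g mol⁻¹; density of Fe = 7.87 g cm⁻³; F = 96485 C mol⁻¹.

Q = I·t = 0.3670 × 1230.0 = 451.4 C; n(e⁻) = 0.004679 mol.
n(Fe) = n(e⁻)/2 = 0.002339 mol, so m = 0.002339 × 55.85 = 0.1306 g.
Volume = m/ρ = 0.1306 / 7.87 = 0.01660 cm³.
Thickness = V/A = 0.01660 / 174 = 9.54 × 10⁻⁵ cm = 0.954 μm.

0.954 μm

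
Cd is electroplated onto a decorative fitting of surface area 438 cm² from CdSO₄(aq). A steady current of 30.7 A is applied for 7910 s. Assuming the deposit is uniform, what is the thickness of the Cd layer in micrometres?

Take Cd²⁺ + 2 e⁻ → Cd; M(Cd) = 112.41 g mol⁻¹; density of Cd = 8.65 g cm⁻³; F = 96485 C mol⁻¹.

373 μm

Q = I·t = 30.70 × 7910.0 = 242800 C; n(e⁻) = 2.517 mol.
n(Cd) = n(e⁻)/2 = 1.258 mol, so m = 1.258 × 112.41 = 141.5 g.
Volume = m/ρ = 141.5 / 8.65 = 16.35 cm³.
Thickness = V/A = 16.35 / 438 = 0.0373 cm = 373 μm.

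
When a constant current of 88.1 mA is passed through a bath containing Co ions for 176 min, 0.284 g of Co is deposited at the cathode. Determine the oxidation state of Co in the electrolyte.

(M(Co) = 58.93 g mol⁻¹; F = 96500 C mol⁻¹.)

Q = I·t = 0.08810 A × 10560 s = 930.3 C, so n(e⁻) = 930.3/96500 = 0.009641 mol.
n(Co) deposited = 0.284 / 58.93 = 0.004819 mol.
Electrons per atom = n(e⁻)/n(Co) = 0.009641 / 0.004819 = 2.00 ≈ 2, so the ion is Co²⁺.

+2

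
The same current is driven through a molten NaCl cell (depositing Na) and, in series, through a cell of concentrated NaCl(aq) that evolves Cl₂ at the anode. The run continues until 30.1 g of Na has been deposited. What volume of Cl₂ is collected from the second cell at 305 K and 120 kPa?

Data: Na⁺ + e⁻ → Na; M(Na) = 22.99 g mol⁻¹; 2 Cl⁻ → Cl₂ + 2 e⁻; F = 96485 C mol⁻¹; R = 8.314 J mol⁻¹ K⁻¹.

13.8 L

n(Na) = 30.1 / 22.99 = 1.309 mol, so n(e⁻) = 1 × 1.309 = 1.309 mol.
The cells are in series, so the same 1.309 mol of electrons passes through the second cell.
2 Cl⁻ → Cl₂ + 2 e⁻ — 2 mol e⁻ per mol Cl₂, so n(Cl₂) = 1.309/2 = 0.6546 mol.
V = nRT/P = (0.6546 × 8.314 × 305) / (120 × 10³) = 0.0138 m³ = 13.8 L.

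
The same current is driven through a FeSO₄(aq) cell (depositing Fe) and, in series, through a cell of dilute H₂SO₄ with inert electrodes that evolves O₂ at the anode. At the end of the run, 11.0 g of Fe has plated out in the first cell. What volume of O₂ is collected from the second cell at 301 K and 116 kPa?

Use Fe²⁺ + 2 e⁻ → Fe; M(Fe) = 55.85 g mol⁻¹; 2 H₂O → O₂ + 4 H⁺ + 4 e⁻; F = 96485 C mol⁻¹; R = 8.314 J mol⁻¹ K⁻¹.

2.12 L

n(Fe) = 11.0 / 55.85 = 0.1970 mol, so n(e⁻) = 2 × 0.1970 = 0.3939 mol.
The cells are in series, so the same 0.3939 mol of electrons passes through the second cell.
2 H₂O → O₂ + 4 H⁺ + 4 e⁻ — 4 mol e⁻ per mol O₂, so n(O₂) = 0.3939/4 = 0.09848 mol.
V = nRT/P = (0.09848 × 8.314 × 301) / (116 × 10³) = 0.00212 m³ = 2.12 L.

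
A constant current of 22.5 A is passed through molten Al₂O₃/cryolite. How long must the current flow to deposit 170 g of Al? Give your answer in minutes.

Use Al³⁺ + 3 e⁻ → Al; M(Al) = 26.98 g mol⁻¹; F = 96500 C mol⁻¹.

n(Al) = m/M = 170 / 26.98 = 6.301 mol.
Each Al atom requires 3 electrons, so n(e⁻) = 3 × 6.301 = 18.90 mol.
Q = n(e⁻)·F = 18.90 × 96500 = 1824000 C.
t = Q/I = 1824000 / 22.50 A = 81070 s = 1350 min.

1350 min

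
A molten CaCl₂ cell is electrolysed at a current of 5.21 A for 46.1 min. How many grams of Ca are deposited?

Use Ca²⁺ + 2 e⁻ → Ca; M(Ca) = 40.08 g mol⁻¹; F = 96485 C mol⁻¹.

Q = I·t = 5.210 A × 2766.0 s = 14410 C.
n(e⁻) = Q/F = 14410 / 96485 = 0.1494 mol.
Ca²⁺ + 2 e⁻ → Ca, so n(Ca) = n(e⁻)/2 = 0.07468 mol.
m = n·M = 0.07468 × 40.08 = 2.99 g.

2.99 g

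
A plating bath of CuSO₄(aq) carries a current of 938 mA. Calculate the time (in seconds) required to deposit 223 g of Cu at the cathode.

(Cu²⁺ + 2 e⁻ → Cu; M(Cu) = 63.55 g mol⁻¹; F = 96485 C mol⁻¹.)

n(Cu) = m/M = 223 / 63.55 = 3.509 mol.
Each Cu atom requires 2 electrons, so n(e⁻) = 2 × 3.509 = 7.018 mol.
Q = n(e⁻)·F = 7.018 × 96485 = 677100 C.
t = Q/I = 677100 / 0.9380 A = 721900 s.

7.22 × 10⁵ s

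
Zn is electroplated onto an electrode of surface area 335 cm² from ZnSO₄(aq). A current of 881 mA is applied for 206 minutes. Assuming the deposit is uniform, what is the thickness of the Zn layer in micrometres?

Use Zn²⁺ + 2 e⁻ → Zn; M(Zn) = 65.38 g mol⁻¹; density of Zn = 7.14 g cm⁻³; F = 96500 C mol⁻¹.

Q = I·t = 0.8810 × 12360 = 10890 C; n(e⁻) = 0.1128 mol.
n(Zn) = n(e⁻)/2 = 0.05642 mol, so m = 0.05642 × 65.38 = 3.689 g.
Volume = m/ρ = 3.689 / 7.14 = 0.5166 cm³.
Thickness = V/A = 0.5166 / 335 = 0.00154 cm = 15.4 μm.

15.4 μm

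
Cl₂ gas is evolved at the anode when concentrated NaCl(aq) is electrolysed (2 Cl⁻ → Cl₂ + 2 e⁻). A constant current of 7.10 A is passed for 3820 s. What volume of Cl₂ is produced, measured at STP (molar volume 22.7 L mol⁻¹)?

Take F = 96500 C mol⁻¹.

3.19 L

Q = I·t = 7.100 A × 3820.0 s = 27120 C.
n(e⁻) = Q/F = 27120 / 96500 = 0.2811 mol.
2 electrons are transferred per Cl₂ molecule, so n(Cl₂) = 0.2811 / 2 = 0.1405 mol.
V = n × V_m = 0.1405 × 22.7 = 3.19 L.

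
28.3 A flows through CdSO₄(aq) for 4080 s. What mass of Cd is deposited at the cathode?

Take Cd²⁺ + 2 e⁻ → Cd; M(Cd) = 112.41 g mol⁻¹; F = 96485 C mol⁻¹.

Q = I·t = 28.30 A × 4080.0 s = 115500 C.
n(e⁻) = Q/F = 115500 / 96485 = 1.197 mol.
Cd²⁺ + 2 e⁻ → Cd, so n(Cd) = n(e⁻)/2 = 0.5984 mol.
m = n·M = 0.5984 × 112.41 = 67.3 g.

67.3 g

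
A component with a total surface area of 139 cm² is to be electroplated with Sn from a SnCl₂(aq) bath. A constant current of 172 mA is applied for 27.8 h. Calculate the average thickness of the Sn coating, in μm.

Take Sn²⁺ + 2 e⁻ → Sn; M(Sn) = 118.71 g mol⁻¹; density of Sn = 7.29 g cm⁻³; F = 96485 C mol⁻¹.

105 μm

Q = I·t = 0.1720 × 100080 = 17210 C; n(e⁻) = 0.1784 mol.
n(Sn) = n(e⁻)/2 = 0.08920 mol, so m = 0.08920 × 118.71 = 10.59 g.
Volume = m/ρ = 10.59 / 7.29 = 1.453 cm³.
Thickness = V/A = 1.453 / 139 = 0.0105 cm = 105 μm.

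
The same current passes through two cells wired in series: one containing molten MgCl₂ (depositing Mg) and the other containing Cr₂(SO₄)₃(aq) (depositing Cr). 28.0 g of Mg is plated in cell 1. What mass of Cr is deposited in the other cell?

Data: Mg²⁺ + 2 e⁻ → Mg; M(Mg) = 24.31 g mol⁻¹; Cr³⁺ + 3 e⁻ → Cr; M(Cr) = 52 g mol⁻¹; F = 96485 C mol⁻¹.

n(Mg) = 28.0 / 24.31 = 1.152 mol.
Since Mg²⁺ + 2 e⁻ → Mg, n(e⁻) passed = 2 × 1.152 = 2.304 mol.
Cells in series carry the same charge, so the same 2.304 mol of electrons passes through cell 2.
Cr³⁺ + 3 e⁻ → Cr, so n(Cr) = 2.304 / 3 = 0.7679 mol.
m(Cr) = 0.7679 × 52 = 39.9 g.

39.9 g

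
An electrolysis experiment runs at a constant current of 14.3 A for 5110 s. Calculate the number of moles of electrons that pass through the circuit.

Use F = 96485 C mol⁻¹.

0.757 mol

Q = I·t = 14.30 A × 5110.0 s = 73070 C.
n(e⁻) = Q/F = 73070 / 96485 = 0.757 mol.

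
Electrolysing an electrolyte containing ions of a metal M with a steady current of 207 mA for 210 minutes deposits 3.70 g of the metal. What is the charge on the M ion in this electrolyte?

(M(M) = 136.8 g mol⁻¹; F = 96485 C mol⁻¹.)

+1

Q = I·t = 0.2070 A × 12600 s = 2608 C, so n(e⁻) = 2608/96485 = 0.02703 mol.
n(M) deposited = 3.70 / 136.8 = 0.02705 mol.
Electrons per atom = n(e⁻)/n(M) = 0.02703 / 0.02705 = 0.999 ≈ 1, so the ion is M⁺.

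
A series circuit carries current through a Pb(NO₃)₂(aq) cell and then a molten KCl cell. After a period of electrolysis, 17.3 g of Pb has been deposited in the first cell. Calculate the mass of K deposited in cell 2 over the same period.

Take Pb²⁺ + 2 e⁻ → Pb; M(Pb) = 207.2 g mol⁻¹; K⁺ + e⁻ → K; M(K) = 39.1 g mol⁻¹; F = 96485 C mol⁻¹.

n(Pb) = 17.3 / 207.2 = 0.08349 mol.
Since Pb²⁺ + 2 e⁻ → Pb, n(e⁻) passed = 2 × 0.08349 = 0.1670 mol.
Cells in series carry the same charge, so the same 0.1670 mol of electrons passes through cell 2.
K⁺ + e⁻ → K, so n(K) = 0.1670 / 1 = 0.1670 mol.
m(K) = 0.1670 × 39.1 = 6.53 g.

6.53 g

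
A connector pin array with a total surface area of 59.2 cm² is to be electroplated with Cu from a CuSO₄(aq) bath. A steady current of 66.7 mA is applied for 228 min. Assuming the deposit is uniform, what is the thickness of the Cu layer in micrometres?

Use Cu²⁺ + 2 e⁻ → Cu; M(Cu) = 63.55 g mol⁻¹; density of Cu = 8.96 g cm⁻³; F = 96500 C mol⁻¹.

Q = I·t = 0.06670 × 13680 = 912.5 C; n(e⁻) = 0.009456 mol.
n(Cu) = n(e⁻)/2 = 0.004728 mol, so m = 0.004728 × 63.55 = 0.3004 g.
Volume = m/ρ = 0.3004 / 8.96 = 0.03353 cm³.
Thickness = V/A = 0.03353 / 59.2 = 5.66 × 10⁻⁴ cm = 5.66 μm.

5.66 μm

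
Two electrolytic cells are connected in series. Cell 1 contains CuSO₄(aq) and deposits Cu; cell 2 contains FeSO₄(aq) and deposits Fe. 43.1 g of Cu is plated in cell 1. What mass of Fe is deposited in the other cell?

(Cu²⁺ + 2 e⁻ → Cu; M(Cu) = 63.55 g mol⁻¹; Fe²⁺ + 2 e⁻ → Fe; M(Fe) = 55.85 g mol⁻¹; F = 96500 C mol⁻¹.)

n(Cu) = 43.1 / 63.55 = 0.6782 mol.
Since Cu²⁺ + 2 e⁻ → Cu, n(e⁻) passed = 2 × 0.6782 = 1.356 mol.
Cells in series carry the same charge, so the same 1.356 mol of electrons passes through cell 2.
Fe²⁺ + 2 e⁻ → Fe, so n(Fe) = 1.356 / 2 = 0.6782 mol.
m(Fe) = 0.6782 × 55.85 = 37.9 g.

37.9 g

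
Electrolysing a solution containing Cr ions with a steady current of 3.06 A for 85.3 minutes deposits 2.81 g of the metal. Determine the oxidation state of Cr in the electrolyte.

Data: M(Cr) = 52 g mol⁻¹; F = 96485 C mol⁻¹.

Q = I·t = 3.060 A × 5118.0 s = 15660 C, so n(e⁻) = 15660/96485 = 0.1623 mol.
n(Cr) deposited = 2.81 / 52 = 0.05404 mol.
Electrons per atom = n(e⁻)/n(Cr) = 0.1623 / 0.05404 = 3.00 ≈ 3, so the ion is Cr³⁺.

+3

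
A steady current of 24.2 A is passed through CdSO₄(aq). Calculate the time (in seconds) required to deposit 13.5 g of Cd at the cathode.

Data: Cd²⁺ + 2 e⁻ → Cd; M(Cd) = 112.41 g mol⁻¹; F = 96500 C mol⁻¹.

n(Cd) = m/M = 13.5 / 112.41 = 0.1201 mol.
Each Cd atom requires 2 electrons, so n(e⁻) = 2 × 0.1201 = 0.2402 mol.
Q = n(e⁻)·F = 0.2402 × 96500 = 23180 C.
t = Q/I = 23180 / 24.20 A = 957.8 s.

958 s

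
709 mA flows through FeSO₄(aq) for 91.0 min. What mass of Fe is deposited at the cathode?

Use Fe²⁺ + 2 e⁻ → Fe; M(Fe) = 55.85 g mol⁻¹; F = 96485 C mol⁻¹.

1.12 g

Q = I·t = 0.7090 A × 5460.0 s = 3871 C.
n(e⁻) = Q/F = 3871 / 96485 = 0.04012 mol.
Fe²⁺ + 2 e⁻ → Fe, so n(Fe) = n(e⁻)/2 = 0.02006 mol.
m = n·M = 0.02006 × 55.85 = 1.12 g.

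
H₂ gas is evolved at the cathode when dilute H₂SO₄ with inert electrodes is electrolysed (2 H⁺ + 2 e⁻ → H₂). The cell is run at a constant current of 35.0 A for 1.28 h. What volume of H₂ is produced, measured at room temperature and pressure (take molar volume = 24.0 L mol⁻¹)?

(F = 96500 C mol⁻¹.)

Q = I·t = 35.00 A × 4608.0 s = 161300 C.
n(e⁻) = Q/F = 161300 / 96500 = 1.671 mol.
2 electrons are transferred per H₂ molecule, so n(H₂) = 1.671 / 2 = 0.8356 mol.
V = n × V_m = 0.8356 × 24.0 = 20.1 L.

20.1 L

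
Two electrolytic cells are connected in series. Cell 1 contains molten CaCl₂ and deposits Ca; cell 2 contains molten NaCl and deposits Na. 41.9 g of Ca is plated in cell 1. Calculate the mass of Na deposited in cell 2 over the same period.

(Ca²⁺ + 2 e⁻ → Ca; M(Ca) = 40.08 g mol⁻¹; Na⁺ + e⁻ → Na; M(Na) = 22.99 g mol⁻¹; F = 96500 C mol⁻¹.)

n(Ca) = 41.9 / 40.08 = 1.045 mol.
Since Ca²⁺ + 2 e⁻ → Ca, n(e⁻) passed = 2 × 1.045 = 2.091 mol.
Cells in series carry the same charge, so the same 2.091 mol of electrons passes through cell 2.
Na⁺ + e⁻ → Na, so n(Na) = 2.091 / 1 = 2.091 mol.
m(Na) = 2.091 × 22.99 = 48.1 g.

48.1 g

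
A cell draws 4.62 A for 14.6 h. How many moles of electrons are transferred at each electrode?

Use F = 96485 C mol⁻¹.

2.52 mol

Q = I·t = 4.620 A × 52560 s = 242800 C.
n(e⁻) = Q/F = 242800 / 96485 = 2.52 mol.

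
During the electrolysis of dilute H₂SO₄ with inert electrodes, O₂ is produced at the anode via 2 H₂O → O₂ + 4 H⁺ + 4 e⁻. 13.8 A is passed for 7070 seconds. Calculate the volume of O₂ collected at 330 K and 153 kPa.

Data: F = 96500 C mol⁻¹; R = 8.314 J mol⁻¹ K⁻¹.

4.53 L

Q = I·t = 13.80 A × 7070.0 s = 97570 C.
n(e⁻) = Q/F = 97570 / 96500 = 1.011 mol.
4 electrons are transferred per O₂ molecule, so n(O₂) = 1.011 / 4 = 0.2528 mol.
V = nRT/P = (0.2528 × 8.314 × 330) / (153 × 10³ Pa) = 0.00453 m³ = 4.53 L.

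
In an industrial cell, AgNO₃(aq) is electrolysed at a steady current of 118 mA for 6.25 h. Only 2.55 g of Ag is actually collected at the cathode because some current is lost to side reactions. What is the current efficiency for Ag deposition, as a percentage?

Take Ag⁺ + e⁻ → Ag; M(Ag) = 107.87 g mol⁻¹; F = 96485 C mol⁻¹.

85.9 %

Q = I·t = 0.1180 × 22500 = 2655 C; n(e⁻) = 2655/96485 = 0.02752 mol.
Theoretical n(Ag) = n(e⁻)/1 = 0.02752 mol, i.e. m_theo = 0.02752 × 107.87 = 2.968 g.
Efficiency = m_actual / m_theo = 2.55 / 2.968 = 85.9 %.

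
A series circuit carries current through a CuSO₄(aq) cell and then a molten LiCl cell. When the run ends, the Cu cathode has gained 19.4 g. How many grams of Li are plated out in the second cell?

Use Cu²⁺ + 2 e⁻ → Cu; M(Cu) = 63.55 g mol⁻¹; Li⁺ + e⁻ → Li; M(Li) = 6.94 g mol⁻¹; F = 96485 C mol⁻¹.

4.24 g

n(Cu) = 19.4 / 63.55 = 0.3053 mol.
Since Cu²⁺ + 2 e⁻ → Cu, n(e⁻) passed = 2 × 0.3053 = 0.6105 mol.
Cells in series carry the same charge, so the same 0.6105 mol of electrons passes through cell 2.
Li⁺ + e⁻ → Li, so n(Li) = 0.6105 / 1 = 0.6105 mol.
m(Li) = 0.6105 × 6.94 = 4.24 g.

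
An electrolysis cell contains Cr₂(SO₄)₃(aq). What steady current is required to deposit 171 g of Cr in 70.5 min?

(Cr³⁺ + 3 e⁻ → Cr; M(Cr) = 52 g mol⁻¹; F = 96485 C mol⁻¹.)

225 A

n(Cr) = 171 / 52 = 3.288 mol.
n(e⁻) = 3 × 3.288 = 9.865 mol.
Q = n(e⁻)·F = 9.865 × 96485 = 951900 C.
I = Q/t = 951900 / 4230.0 s = 225 A.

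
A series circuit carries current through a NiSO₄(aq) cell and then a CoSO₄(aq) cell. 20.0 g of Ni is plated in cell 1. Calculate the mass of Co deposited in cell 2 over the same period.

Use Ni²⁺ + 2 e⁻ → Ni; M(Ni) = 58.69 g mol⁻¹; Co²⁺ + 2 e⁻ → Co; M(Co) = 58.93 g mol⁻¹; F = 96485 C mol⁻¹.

20.1 g

n(Ni) = 20.0 / 58.69 = 0.3408 mol.
Since Ni²⁺ + 2 e⁻ → Ni, n(e⁻) passed = 2 × 0.3408 = 0.6815 mol.
Cells in series carry the same charge, so the same 0.6815 mol of electrons passes through cell 2.
Co²⁺ + 2 e⁻ → Co, so n(Co) = 0.6815 / 2 = 0.3408 mol.
m(Co) = 0.3408 × 58.93 = 20.1 g.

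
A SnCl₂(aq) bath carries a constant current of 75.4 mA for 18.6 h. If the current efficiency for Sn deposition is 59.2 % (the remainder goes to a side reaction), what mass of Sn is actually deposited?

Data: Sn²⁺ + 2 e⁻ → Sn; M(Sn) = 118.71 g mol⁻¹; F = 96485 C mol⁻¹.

1.84 g

Q = I·t = 0.07540 × 66960 = 5049 C.
n(e⁻) = 5049/96485 = 0.05233 mol; theoretically n(Sn) = 0.05233/2 = 0.02616 mol, m_theo = 3.106 g.
At 59.2 % efficiency, m_actual = 0.592 × 3.106 = 1.84 g.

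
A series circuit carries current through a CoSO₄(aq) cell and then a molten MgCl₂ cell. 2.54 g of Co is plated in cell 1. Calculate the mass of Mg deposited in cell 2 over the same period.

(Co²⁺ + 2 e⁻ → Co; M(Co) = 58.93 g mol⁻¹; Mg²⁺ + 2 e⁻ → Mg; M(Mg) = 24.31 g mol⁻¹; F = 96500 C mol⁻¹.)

1.05 g

n(Co) = 2.54 / 58.93 = 0.04310 mol.
Since Co²⁺ + 2 e⁻ → Co, n(e⁻) passed = 2 × 0.04310 = 0.08620 mol.
Cells in series carry the same charge, so the same 0.08620 mol of electrons passes through cell 2.
Mg²⁺ + 2 e⁻ → Mg, so n(Mg) = 0.08620 / 2 = 0.04310 mol.
m(Mg) = 0.04310 × 24.31 = 1.05 g.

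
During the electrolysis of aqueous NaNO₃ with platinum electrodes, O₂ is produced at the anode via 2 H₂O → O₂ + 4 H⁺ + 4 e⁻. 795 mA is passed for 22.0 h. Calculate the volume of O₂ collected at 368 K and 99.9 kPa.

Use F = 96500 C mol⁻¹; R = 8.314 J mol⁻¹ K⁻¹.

Q = I·t = 0.7950 A × 79200 s = 62960 C.
n(e⁻) = Q/F = 62960 / 96500 = 0.6525 mol.
4 electrons are transferred per O₂ molecule, so n(O₂) = 0.6525 / 4 = 0.1631 mol.
V = nRT/P = (0.1631 × 8.314 × 368) / (99.9 × 10³ Pa) = 0.00500 m³ = 5.00 L.

5.00 L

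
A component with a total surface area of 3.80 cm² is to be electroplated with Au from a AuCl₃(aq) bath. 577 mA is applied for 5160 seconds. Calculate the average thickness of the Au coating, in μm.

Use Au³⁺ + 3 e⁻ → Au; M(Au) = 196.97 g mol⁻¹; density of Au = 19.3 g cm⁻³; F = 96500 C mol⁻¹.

276 μm

Q = I·t = 0.5770 × 5160.0 = 2977 C; n(e⁻) = 0.03085 mol.
n(Au) = n(e⁻)/3 = 0.01028 mol, so m = 0.01028 × 196.97 = 2.026 g.
Volume = m/ρ = 2.026 / 19.3 = 0.1050 cm³.
Thickness = V/A = 0.1050 / 3.80 = 0.0276 cm = 276 μm.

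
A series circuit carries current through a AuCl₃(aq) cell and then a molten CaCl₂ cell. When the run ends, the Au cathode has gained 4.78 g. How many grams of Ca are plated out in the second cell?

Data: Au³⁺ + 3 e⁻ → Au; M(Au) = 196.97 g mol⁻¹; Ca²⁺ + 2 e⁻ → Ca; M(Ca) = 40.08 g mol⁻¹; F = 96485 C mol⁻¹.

n(Au) = 4.78 / 196.97 = 0.02427 mol.
Since Au³⁺ + 3 e⁻ → Au, n(e⁻) passed = 3 × 0.02427 = 0.07280 mol.
Cells in series carry the same charge, so the same 0.07280 mol of electrons passes through cell 2.
Ca²⁺ + 2 e⁻ → Ca, so n(Ca) = 0.07280 / 2 = 0.03640 mol.
m(Ca) = 0.03640 × 40.08 = 1.46 g.

1.46 g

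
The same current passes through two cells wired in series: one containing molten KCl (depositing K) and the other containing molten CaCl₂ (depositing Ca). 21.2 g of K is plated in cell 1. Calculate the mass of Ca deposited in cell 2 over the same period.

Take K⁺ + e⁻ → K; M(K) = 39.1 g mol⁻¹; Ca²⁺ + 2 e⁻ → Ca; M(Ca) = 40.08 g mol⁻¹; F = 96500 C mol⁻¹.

10.9 g

n(K) = 21.2 / 39.1 = 0.5422 mol.
Since K⁺ + e⁻ → K, n(e⁻) passed = 1 × 0.5422 = 0.5422 mol.
Cells in series carry the same charge, so the same 0.5422 mol of electrons passes through cell 2.
Ca²⁺ + 2 e⁻ → Ca, so n(Ca) = 0.5422 / 2 = 0.2711 mol.
m(Ca) = 0.2711 × 40.08 = 10.9 g.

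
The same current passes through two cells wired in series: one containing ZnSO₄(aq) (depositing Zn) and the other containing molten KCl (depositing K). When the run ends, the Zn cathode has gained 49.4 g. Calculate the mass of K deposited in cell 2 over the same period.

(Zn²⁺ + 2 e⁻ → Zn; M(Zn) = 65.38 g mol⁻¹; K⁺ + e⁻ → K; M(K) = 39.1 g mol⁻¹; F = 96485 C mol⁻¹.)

59.1 g

n(Zn) = 49.4 / 65.38 = 0.7556 mol.
Since Zn²⁺ + 2 e⁻ → Zn, n(e⁻) passed = 2 × 0.7556 = 1.511 mol.
Cells in series carry the same charge, so the same 1.511 mol of electrons passes through cell 2.
K⁺ + e⁻ → K, so n(K) = 1.511 / 1 = 1.511 mol.
m(K) = 1.511 × 39.1 = 59.1 g.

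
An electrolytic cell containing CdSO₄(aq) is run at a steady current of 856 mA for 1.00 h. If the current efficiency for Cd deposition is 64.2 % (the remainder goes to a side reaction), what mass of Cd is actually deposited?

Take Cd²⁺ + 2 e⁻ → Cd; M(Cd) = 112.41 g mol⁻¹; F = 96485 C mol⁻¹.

1.15 g

Q = I·t = 0.8560 × 3600.0 = 3082 C.
n(e⁻) = 3082/96485 = 0.03194 mol; theoretically n(Cd) = 0.03194/2 = 0.01597 mol, m_theo = 1.795 g.
At 64.2 % efficiency, m_actual = 0.642 × 1.795 = 1.15 g.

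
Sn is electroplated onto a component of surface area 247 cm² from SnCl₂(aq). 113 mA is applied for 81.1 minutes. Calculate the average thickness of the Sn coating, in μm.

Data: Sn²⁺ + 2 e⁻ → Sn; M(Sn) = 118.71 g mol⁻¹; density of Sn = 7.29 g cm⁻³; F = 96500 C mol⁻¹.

1.88 μm

Q = I·t = 0.1130 × 4866.0 = 549.9 C; n(e⁻) = 0.005698 mol.
n(Sn) = n(e⁻)/2 = 0.002849 mol, so m = 0.002849 × 118.71 = 0.3382 g.
Volume = m/ρ = 0.3382 / 7.29 = 0.04639 cm³.
Thickness = V/A = 0.04639 / 247 = 1.88 × 10⁻⁴ cm = 1.88 μm.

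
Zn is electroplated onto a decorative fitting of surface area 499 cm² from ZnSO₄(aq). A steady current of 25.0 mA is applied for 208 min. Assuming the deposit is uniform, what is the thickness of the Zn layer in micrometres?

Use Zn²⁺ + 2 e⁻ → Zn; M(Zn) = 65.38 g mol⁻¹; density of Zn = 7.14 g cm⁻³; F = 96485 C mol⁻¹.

0.297 μm

Q = I·t = 0.02500 × 12480 = 312.0 C; n(e⁻) = 0.003234 mol.
n(Zn) = n(e⁻)/2 = 0.001617 mol, so m = 0.001617 × 65.38 = 0.1057 g.
Volume = m/ρ = 0.1057 / 7.14 = 0.01481 cm³.
Thickness = V/A = 0.01481 / 499 = 2.97 × 10⁻⁵ cm = 0.297 μm.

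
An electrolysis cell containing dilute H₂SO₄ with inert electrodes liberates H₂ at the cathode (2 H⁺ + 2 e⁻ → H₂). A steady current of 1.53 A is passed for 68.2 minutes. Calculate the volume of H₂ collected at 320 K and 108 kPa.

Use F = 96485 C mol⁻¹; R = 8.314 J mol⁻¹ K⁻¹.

0.799 L

Q = I·t = 1.530 A × 4092.0 s = 6261 C.
n(e⁻) = Q/F = 6261 / 96485 = 0.06489 mol.
2 electrons are transferred per H₂ molecule, so n(H₂) = 0.06489 / 2 = 0.03244 mol.
V = nRT/P = (0.03244 × 8.314 × 320) / (108 × 10³ Pa) = 7.99 × 10⁻⁴ m³ = 0.799 L.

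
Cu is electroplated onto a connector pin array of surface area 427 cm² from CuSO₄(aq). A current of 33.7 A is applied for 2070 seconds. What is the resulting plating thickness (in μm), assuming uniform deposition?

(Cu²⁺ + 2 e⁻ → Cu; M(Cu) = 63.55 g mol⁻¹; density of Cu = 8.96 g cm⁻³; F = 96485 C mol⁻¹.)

60.0 μm

Q = I·t = 33.70 × 2070.0 = 69760 C; n(e⁻) = 0.7230 mol.
n(Cu) = n(e⁻)/2 = 0.3615 mol, so m = 0.3615 × 63.55 = 22.97 g.
Volume = m/ρ = 22.97 / 8.96 = 2.564 cm³.
Thickness = V/A = 2.564 / 427 = 0.00600 cm = 60.0 μm.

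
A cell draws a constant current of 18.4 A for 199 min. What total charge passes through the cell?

2.20 × 10⁵ C

Q = I·t = 18.40 A × 11940 s = 2.20 × 10⁵ C.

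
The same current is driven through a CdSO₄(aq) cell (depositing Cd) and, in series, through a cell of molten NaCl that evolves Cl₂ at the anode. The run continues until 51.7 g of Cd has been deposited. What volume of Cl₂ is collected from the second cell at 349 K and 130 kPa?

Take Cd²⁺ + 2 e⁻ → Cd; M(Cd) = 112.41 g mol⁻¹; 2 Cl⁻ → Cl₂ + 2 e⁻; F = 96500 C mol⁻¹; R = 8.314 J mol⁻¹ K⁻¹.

10.3 L

n(Cd) = 51.7 / 112.41 = 0.4599 mol, so n(e⁻) = 2 × 0.4599 = 0.9198 mol.
The cells are in series, so the same 0.9198 mol of electrons passes through the second cell.
2 Cl⁻ → Cl₂ + 2 e⁻ — 2 mol e⁻ per mol Cl₂, so n(Cl₂) = 0.9198/2 = 0.4599 mol.
V = nRT/P = (0.4599 × 8.314 × 349) / (130 × 10³) = 0.0103 m³ = 10.3 L.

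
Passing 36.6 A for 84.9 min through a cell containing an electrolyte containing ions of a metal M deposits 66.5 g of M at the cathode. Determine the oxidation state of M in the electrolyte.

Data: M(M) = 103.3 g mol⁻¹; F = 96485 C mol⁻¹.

Q = I·t = 36.60 A × 5094.0 s = 186400 C, so n(e⁻) = 186400/96485 = 1.932 mol.
n(M) deposited = 66.5 / 103.3 = 0.6438 mol.
Electrons per atom = n(e⁻)/n(M) = 1.932 / 0.6438 = 3.00 ≈ 3, so the ion is M³⁺.

+3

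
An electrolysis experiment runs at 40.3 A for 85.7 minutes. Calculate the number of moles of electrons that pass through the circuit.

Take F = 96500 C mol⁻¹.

2.15 mol

Q = I·t = 40.30 A × 5142.0 s = 207200 C.
n(e⁻) = Q/F = 207200 / 96500 = 2.15 mol.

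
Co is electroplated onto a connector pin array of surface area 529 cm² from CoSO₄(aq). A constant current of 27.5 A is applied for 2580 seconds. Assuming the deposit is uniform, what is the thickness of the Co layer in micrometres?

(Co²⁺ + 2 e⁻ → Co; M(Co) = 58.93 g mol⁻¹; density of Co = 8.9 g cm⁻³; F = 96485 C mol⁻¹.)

46.0 μm

Q = I·t = 27.50 × 2580.0 = 70950 C; n(e⁻) = 0.7353 mol.
n(Co) = n(e⁻)/2 = 0.3677 mol, so m = 0.3677 × 58.93 = 21.67 g.
Volume = m/ρ = 21.67 / 8.9 = 2.434 cm³.
Thickness = V/A = 2.434 / 529 = 0.00460 cm = 46.0 μm.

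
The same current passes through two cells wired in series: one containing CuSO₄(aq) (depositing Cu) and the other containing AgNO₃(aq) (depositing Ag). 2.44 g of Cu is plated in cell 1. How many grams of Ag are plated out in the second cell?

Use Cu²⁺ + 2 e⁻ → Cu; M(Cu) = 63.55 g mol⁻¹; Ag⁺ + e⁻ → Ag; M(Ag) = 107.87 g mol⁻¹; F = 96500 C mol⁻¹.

8.28 g

n(Cu) = 2.44 / 63.55 = 0.03839 mol.
Since Cu²⁺ + 2 e⁻ → Cu, n(e⁻) passed = 2 × 0.03839 = 0.07679 mol.
Cells in series carry the same charge, so the same 0.07679 mol of electrons passes through cell 2.
Ag⁺ + e⁻ → Ag, so n(Ag) = 0.07679 / 1 = 0.07679 mol.
m(Ag) = 0.07679 × 107.87 = 8.28 g.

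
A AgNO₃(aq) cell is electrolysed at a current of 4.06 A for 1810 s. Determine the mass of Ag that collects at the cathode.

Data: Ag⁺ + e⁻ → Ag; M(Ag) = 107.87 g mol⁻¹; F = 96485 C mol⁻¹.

Q = I·t = 4.060 A × 1810.0 s = 7349 C.
n(e⁻) = Q/F = 7349 / 96485 = 0.07616 mol.
Ag⁺ + e⁻ → Ag, so n(Ag) = n(e⁻)/1 = 0.07616 mol.
m = n·M = 0.07616 × 107.87 = 8.22 g.

8.22 g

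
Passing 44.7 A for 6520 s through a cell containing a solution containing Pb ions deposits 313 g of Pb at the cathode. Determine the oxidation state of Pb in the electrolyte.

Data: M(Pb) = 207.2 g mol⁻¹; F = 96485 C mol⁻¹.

Q = I·t = 44.70 A × 6520.0 s = 291400 C, so n(e⁻) = 291400/96485 = 3.021 mol.
n(Pb) deposited = 313 / 207.2 = 1.511 mol.
Electrons per atom = n(e⁻)/n(Pb) = 3.021 / 1.511 = 2.00 ≈ 2, so the ion is Pb²⁺.

+2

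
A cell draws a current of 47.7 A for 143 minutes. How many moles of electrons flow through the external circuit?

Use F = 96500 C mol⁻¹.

Q = I·t = 47.70 A × 8580.0 s = 409300 C.
n(e⁻) = Q/F = 409300 / 96500 = 4.24 mol.

4.24 mol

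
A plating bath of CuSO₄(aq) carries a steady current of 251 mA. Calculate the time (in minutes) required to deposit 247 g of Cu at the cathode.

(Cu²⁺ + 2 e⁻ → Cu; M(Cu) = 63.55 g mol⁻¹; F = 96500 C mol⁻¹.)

n(Cu) = m/M = 247 / 63.55 = 3.887 mol.
Each Cu atom requires 2 electrons, so n(e⁻) = 2 × 3.887 = 7.773 mol.
Q = n(e⁻)·F = 7.773 × 96500 = 750100 C.
t = Q/I = 750100 / 0.2510 A = 2989000 s = 49800 min.

49800 min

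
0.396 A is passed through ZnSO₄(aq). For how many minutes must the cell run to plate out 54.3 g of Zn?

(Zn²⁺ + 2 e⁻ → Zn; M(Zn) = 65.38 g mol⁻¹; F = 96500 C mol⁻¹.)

6750 min

n(Zn) = m/M = 54.3 / 65.38 = 0.8305 mol.
Each Zn atom requires 2 electrons, so n(e⁻) = 2 × 0.8305 = 1.661 mol.
Q = n(e⁻)·F = 1.661 × 96500 = 160300 C.
t = Q/I = 160300 / 0.3960 A = 404800 s = 6750 min.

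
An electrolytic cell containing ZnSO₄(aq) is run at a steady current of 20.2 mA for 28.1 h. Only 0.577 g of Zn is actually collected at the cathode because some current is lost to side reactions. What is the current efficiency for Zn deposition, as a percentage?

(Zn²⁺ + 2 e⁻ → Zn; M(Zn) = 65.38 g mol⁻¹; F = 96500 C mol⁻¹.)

83.4 %

Q = I·t = 0.02020 × 101160 = 2043 C; n(e⁻) = 2043/96500 = 0.02118 mol.
Theoretical n(Zn) = n(e⁻)/2 = 0.01059 mol, i.e. m_theo = 0.01059 × 65.38 = 0.6922 g.
Efficiency = m_actual / m_theo = 0.577 / 0.6922 = 83.4 %.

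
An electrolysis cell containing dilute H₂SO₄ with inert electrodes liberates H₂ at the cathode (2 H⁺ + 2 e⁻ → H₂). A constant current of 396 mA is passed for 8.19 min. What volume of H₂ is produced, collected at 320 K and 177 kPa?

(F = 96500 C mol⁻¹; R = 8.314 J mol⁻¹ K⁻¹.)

0.0152 L

Q = I·t = 0.3960 A × 491.40 s = 194.6 C.
n(e⁻) = Q/F = 194.6 / 96500 = 0.002017 mol.
2 electrons are transferred per H₂ molecule, so n(H₂) = 0.002017 / 2 = 0.001008 mol.
V = nRT/P = (0.001008 × 8.314 × 320) / (177 × 10³ Pa) = 1.52 × 10⁻⁵ m³ = 0.0152 L.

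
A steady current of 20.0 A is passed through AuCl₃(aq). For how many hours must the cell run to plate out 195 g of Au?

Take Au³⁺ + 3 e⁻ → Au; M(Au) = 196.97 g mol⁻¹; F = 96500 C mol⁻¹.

n(Au) = m/M = 195 / 196.97 = 0.9900 mol.
Each Au atom requires 3 electrons, so n(e⁻) = 3 × 0.9900 = 2.970 mol.
Q = n(e⁻)·F = 2.970 × 96500 = 286600 C.
t = Q/I = 286600 / 20.00 A = 14330 s = 3.98 h.

3.98 h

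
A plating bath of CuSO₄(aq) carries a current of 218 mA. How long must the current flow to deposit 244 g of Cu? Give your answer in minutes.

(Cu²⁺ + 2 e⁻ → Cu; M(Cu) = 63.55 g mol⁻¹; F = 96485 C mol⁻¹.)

56600 min

n(Cu) = m/M = 244 / 63.55 = 3.839 mol.
Each Cu atom requires 2 electrons, so n(e⁻) = 2 × 3.839 = 7.679 mol.
Q = n(e⁻)·F = 7.679 × 96485 = 740900 C.
t = Q/I = 740900 / 0.2180 A = 3399000 s = 56600 min.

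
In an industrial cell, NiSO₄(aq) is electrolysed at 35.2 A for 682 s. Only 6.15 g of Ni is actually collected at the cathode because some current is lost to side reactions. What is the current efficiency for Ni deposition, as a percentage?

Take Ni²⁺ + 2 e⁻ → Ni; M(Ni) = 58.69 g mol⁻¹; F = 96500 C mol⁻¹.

84.2 %

Q = I·t = 35.20 × 682.00 = 24010 C; n(e⁻) = 24010/96500 = 0.2488 mol.
Theoretical n(Ni) = n(e⁻)/2 = 0.1244 mol, i.e. m_theo = 0.1244 × 58.69 = 7.300 g.
Efficiency = m_actual / m_theo = 6.15 / 7.300 = 84.2 %.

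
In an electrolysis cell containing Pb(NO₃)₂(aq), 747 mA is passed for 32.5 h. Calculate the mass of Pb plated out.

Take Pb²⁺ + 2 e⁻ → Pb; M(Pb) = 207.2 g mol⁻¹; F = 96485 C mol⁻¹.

Q = I·t = 0.7470 A × 117000 s = 87400 C.
n(e⁻) = Q/F = 87400 / 96485 = 0.9058 mol.
Pb²⁺ + 2 e⁻ → Pb, so n(Pb) = n(e⁻)/2 = 0.4529 mol.
m = n·M = 0.4529 × 207.2 = 93.8 g.

93.8 g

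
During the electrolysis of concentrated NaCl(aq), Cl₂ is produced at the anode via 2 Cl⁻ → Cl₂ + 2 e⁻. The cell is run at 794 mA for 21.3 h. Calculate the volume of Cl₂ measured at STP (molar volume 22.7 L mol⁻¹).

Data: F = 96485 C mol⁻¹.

Q = I·t = 0.7940 A × 76680 s = 60880 C.
n(e⁻) = Q/F = 60880 / 96485 = 0.6310 mol.
2 electrons are transferred per Cl₂ molecule, so n(Cl₂) = 0.6310 / 2 = 0.3155 mol.
V = n × V_m = 0.3155 × 22.7 = 7.16 L.

7.16 L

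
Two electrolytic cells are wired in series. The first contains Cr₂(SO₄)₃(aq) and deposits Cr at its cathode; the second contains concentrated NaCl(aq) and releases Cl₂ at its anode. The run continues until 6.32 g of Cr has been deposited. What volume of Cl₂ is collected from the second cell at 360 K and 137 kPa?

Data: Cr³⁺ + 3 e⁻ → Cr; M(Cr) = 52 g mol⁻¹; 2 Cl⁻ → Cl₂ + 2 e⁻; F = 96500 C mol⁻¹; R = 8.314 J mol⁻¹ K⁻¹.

3.98 L

n(Cr) = 6.32 / 52 = 0.1215 mol, so n(e⁻) = 3 × 0.1215 = 0.3646 mol.
The cells are in series, so the same 0.3646 mol of electrons passes through the second cell.
2 Cl⁻ → Cl₂ + 2 e⁻ — 2 mol e⁻ per mol Cl₂, so n(Cl₂) = 0.3646/2 = 0.1823 mol.
V = nRT/P = (0.1823 × 8.314 × 360) / (137 × 10³) = 0.00398 m³ = 3.98 L.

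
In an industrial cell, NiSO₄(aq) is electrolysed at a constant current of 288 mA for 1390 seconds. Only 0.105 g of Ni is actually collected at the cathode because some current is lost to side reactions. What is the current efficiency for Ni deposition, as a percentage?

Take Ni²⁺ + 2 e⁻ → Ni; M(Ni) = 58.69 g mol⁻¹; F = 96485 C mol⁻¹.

86.2 %

Q = I·t = 0.2880 × 1390.0 = 400.3 C; n(e⁻) = 400.3/96485 = 0.004149 mol.
Theoretical n(Ni) = n(e⁻)/2 = 0.002075 mol, i.e. m_theo = 0.002075 × 58.69 = 0.1218 g.
Efficiency = m_actual / m_theo = 0.105 / 0.1218 = 86.2 %.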